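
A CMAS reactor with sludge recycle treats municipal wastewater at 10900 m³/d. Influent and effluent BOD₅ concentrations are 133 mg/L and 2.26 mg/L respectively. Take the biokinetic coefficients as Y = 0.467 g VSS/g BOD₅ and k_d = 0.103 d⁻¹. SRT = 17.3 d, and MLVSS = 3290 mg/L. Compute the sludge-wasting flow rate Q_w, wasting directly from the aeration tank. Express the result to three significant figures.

Q_w ≈ 72.7 m³/d

From the SRT design equation V = Y Q (S₀−S) θ_c / [X (1 + k_d θ_c)] = 0.467 × 10900 × (133 − 2.26) × 17.3 / [3290 × (1 + 0.103 × 17.3)] = 1.15×10^7 / 9152 = 1258 m³.
With mixed-liquor wasting, θ_c = V/Q_w, so Q_w = V/θ_c = 1258/17.3 = 72.71 m³/d.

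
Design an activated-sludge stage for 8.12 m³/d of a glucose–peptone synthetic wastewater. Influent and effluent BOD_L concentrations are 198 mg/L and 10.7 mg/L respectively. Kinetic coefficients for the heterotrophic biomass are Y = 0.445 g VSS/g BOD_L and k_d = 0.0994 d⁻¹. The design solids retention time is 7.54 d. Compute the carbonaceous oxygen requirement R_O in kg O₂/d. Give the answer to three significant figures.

R_O ≈ 0.972 kg O₂/d

Y_obs = Y / (1 + k_d θ_c) = 0.445 / (1 + 0.0994 × 7.54) = 0.445 / 1.749 = 0.2544.
ΔS = 198 − 10.7 = 187.3 mg/L, so the substrate removal rate is 8.12 × 187.3/1000 = 1.521 kg BOD_L/d.
Net sludge production P_X = 0.2544 × 1.521 = 0.3869 kg VSS/d.
R_O = Q·(S₀ − S) − 1.42·P_X = 1.521 − 1.42 × 0.3869 = 0.9715 kg O₂/d.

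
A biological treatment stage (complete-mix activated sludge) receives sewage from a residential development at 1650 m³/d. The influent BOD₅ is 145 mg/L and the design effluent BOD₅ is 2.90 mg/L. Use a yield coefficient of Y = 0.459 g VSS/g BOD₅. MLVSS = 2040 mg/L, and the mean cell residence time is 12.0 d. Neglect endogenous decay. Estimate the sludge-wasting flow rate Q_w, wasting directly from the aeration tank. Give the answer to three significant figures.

Q_w ≈ 52.8 m³/d

Biomass mass balance (decay neglected): V·X = Y·Q·(S₀ − S)·θ_c, so V = 0.459 × 1650 × (145 − 2.90) × 12.0 / 2040 = 633.1 m³.
Wasting from the aeration tank: Q_w = V / θ_c = 633.1 / 12.0 = 52.75 m³/d.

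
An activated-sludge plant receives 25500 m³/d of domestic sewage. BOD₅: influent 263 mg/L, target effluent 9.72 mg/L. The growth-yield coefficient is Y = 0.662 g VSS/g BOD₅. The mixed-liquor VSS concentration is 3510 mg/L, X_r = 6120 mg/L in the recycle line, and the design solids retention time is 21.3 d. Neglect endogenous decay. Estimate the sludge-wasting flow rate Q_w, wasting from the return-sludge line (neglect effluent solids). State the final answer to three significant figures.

With k_d = 0 the design equation reduces to V = Y Q (S₀−S) θ_c / X = 0.662 × 25500 × (263 − 9.72) × 21.3 / 3510 = 25946 m³.
θ_c = V·X/(Q_w·X_r) when wasting from the recycle, so Q_w = V·X/(θ_c·X_r) = 25946 × 3510 / (21.3 × 6120) = 698.6 m³/d.

Q_w ≈ 699 m³/d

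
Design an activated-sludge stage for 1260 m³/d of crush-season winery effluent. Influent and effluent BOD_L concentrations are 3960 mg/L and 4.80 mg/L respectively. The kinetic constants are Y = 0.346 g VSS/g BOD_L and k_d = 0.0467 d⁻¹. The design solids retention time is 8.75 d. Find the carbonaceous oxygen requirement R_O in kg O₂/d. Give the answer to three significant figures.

R_O ≈ 3250 kg O₂/d

The observed yield is Y_obs = Y/(1 + k_d·θ_c) = 0.346 / (1 + 0.0467 × 8.75) = 0.346 / 1.409 = 0.2456 g VSS per g BOD_L removed.
Substrate removed = Q·(S₀ − S) = 1260 m³/d × (3960 − 4.80) g/m³ = 4.98×10^6 g/d = 4984 kg/d.
P_X = Y_obs·Q·(S₀ − S) = 0.2456 × 4984 = 1224 kg VSS/d.
R_O = Q·(S₀ − S) − 1.42·P_X = 4984 − 1.42 × 1224 = 3245 kg O₂/d.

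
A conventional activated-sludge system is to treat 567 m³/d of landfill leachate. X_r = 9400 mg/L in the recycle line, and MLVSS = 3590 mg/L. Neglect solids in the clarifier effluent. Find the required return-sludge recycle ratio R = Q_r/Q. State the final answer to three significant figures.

R ≈ 0.618

R = Q_r/Q = X/(X_r − X) = 3590 / (9400 − 3590) = 0.6179.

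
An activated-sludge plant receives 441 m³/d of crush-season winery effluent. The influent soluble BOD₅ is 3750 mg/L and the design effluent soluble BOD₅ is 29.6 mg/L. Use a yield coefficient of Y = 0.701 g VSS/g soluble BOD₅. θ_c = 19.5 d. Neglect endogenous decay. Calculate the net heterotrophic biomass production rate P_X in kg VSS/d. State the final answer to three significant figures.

P_X ≈ 1150 kg VSS/d

No decay correction is needed, so Y_obs = Y = 0.701.
Q·(S₀ − S) = 441 × (3750 − 29.6) × 10⁻³ = 1641 kg/d removed.
So the net sludge growth is P_X = 0.7010 × 1641 = 1150 kg VSS/d.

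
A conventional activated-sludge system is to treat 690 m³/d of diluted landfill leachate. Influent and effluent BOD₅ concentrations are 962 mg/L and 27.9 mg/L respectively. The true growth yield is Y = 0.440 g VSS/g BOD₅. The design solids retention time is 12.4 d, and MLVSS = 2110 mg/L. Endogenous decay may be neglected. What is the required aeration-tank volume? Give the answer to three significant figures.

With k_d = 0 the design equation reduces to V = Y Q (S₀−S) θ_c / X = 0.440 × 690 × (962 − 27.9) × 12.4 / 2110 = 1667 m³.

V ≈ 1670 m³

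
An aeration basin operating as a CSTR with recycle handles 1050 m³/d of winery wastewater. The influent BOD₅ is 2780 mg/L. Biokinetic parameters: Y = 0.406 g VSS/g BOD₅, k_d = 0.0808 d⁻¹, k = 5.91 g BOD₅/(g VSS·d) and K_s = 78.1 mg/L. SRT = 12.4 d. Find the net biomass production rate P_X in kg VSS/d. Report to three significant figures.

P_X ≈ 591 kg VSS/d

From the Monod/SRT balance for a CMAS, S = K_s·(1+k_d θ_c)/[θ_c·(Y k − k_d) − 1] = 78.1 × (1 + 0.0808 × 12.4) / [12.4 × (0.406 × 5.91 − 0.0808) − 1] = 156.3 / 27.75 = 5.634 mg/L.
Y_obs = Y / (1 + k_d θ_c) = 0.406 / (1 + 0.0808 × 12.4) = 0.406 / 2.002 = 0.2028.
Q·(S₀ − S) = 1050 × (2780 − 5.63) × 10⁻³ = 2913 kg/d removed.
So the net sludge growth is P_X = 0.2028 × 2913 = 590.8 kg VSS/d.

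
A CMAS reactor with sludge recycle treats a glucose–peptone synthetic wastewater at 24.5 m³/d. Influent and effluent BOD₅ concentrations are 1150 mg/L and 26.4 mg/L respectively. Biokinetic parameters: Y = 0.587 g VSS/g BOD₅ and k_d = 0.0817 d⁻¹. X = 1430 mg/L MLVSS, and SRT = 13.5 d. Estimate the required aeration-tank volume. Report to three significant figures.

V ≈ 72.5 m³

Steady-state biomass mass balance: V·X·(1 + k_d·θ_c) = Y·Q·(S₀ − S)·θ_c, so V = 0.587 × 24.5 × (1150 − 26.4) × 13.5 / [1430 × (1 + 0.0817 × 13.5)] = 2.18×10^5 / 3007 = 72.54 m³.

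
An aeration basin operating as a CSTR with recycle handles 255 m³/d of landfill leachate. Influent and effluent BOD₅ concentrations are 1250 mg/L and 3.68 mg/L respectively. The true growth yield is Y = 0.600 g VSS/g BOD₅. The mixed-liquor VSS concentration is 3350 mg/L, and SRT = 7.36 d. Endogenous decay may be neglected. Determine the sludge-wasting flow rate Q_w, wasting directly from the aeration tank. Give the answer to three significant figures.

Q_w ≈ 56.9 m³/d

V·X = Y·Q·ΔS·θ_c gives V = 0.600 × 255 × (1250 − 3.68) × 7.36 / 3350 = 418.9 m³.
Wasting from the aeration tank: Q_w = V / θ_c = 418.9 / 7.36 = 56.92 m³/d.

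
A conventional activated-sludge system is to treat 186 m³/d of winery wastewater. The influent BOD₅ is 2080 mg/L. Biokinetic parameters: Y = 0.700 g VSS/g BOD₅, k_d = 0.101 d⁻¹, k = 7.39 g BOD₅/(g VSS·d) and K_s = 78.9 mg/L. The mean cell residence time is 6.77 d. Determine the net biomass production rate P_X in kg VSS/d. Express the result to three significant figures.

From the Monod/SRT balance for a CMAS, S = K_s·(1+k_d θ_c)/[θ_c·(Y k − k_d) − 1] = 78.9 × (1 + 0.101 × 6.77) / [6.77 × (0.700 × 7.39 − 0.101) − 1] = 132.8 / 33.34 = 3.985 mg/L.
Correct the yield for decay: Y_obs = Y/(1 + k_d θ_c) = 0.700 / (1 + 0.101 × 6.77) = 0.700 / 1.684 = 0.4157.
Q·(S₀ − S) = 186 × (2080 − 3.98) × 10⁻³ = 386.1 kg/d removed.
Net biomass production P_X = Y_obs × Q·(S₀ − S) = 0.4157 × 386.1 = 160.5 kg VSS/d.

P_X ≈ 161 kg VSS/d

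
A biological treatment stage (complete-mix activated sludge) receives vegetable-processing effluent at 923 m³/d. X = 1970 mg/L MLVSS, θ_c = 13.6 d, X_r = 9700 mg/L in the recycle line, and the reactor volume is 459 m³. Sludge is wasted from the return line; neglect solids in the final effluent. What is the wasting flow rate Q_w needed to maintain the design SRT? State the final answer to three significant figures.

Q_w ≈ 6.85 m³/d

Wasting from the return line (neglecting effluent solids): Q_w = V·X / (θ_c·X_r) = 459.0 × 1970 / (13.6 × 9700) = 6.854 m³/d.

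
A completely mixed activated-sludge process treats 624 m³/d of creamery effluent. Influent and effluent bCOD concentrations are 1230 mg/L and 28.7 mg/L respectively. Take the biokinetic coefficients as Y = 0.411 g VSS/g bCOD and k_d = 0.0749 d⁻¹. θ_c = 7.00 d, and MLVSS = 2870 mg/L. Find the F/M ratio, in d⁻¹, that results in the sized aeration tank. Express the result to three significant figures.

F/M ≈ 0.542 d⁻¹

Steady-state biomass mass balance: V·X·(1 + k_d·θ_c) = Y·Q·(S₀ − S)·θ_c, so V = 0.411 × 624 × (1230 − 28.7) × 7.00 / [2870 × (1 + 0.0749 × 7.00)] = 2.16×10^6 / 4375 = 493.0 m³.
Food-to-microorganism ratio F/M = Q S₀ / (V X) = 624 × 1230 / (493.0 × 2870) = 0.5425 d⁻¹.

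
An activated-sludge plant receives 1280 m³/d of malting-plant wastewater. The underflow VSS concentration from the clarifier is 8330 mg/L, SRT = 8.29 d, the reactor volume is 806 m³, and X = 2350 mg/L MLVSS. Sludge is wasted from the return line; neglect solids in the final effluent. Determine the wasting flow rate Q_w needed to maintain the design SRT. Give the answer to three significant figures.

Wasting from the return line (neglecting effluent solids): Q_w = V·X / (θ_c·X_r) = 806.0 × 2350 / (8.29 × 8330) = 27.43 m³/d.

Q_w ≈ 27.4 m³/d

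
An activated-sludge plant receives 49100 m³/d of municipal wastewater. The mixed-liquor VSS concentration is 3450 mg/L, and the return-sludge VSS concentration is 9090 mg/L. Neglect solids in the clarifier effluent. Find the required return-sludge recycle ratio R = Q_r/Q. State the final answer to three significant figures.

Solids balance on the clarifier gives (1+R)X = R·X_r, so R = X/(X_r − X) = 3450 / (9090 − 3450) = 0.6117.

R ≈ 0.612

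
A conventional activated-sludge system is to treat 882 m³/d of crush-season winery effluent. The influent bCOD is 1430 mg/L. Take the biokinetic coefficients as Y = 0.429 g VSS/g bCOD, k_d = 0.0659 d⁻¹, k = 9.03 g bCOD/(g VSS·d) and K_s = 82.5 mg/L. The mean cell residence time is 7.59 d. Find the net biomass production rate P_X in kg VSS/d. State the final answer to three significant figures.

From the Monod/SRT balance for a CMAS, S = K_s·(1+k_d θ_c)/[θ_c·(Y k − k_d) − 1] = 82.5 × (1 + 0.0659 × 7.59) / [7.59 × (0.429 × 9.03 − 0.0659) − 1] = 123.8 / 27.90 = 4.436 mg/L.
Correct the yield for decay: Y_obs = Y/(1 + k_d θ_c) = 0.429 / (1 + 0.0659 × 7.59) = 0.429 / 1.500 = 0.2860.
ΔS = 1430 − 4.44 = 1426 mg/L, so the substrate removal rate is 882 × 1426/1000 = 1257 kg bCOD/d.
So the net sludge growth is P_X = 0.2860 × 1257 = 359.6 kg VSS/d.

P_X ≈ 360 kg VSS/d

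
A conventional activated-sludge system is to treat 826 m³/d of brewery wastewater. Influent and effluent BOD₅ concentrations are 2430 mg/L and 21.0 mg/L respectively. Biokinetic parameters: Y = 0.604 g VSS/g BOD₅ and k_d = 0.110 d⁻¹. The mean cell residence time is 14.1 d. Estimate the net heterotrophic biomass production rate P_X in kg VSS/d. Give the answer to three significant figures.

Y_obs = Y / (1 + k_d θ_c) = 0.604 / (1 + 0.110 × 14.1) = 0.604 / 2.551 = 0.2368.
Mass of BOD₅ removed per day: Q(S₀ − S) = 826 × 2409 g/m³ = 1990 kg/d.
Net biomass production P_X = Y_obs × Q·(S₀ − S) = 0.2368 × 1990 = 471.1 kg VSS/d.

P_X ≈ 471 kg VSS/d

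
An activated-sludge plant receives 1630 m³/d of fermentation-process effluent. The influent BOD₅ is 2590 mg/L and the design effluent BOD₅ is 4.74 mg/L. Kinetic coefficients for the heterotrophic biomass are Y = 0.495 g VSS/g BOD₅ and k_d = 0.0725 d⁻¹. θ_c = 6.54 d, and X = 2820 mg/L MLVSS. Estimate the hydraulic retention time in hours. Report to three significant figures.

Steady-state biomass mass balance: V·X·(1 + k_d·θ_c) = Y·Q·(S₀ − S)·θ_c, so V = 0.495 × 1630 × (2590 − 4.74) × 6.54 / [2820 × (1 + 0.0725 × 6.54)] = 1.36×10^7 / 4157 = 3282 m³.
Hydraulic retention time τ = V/Q = 3282 / 1630 = 2.013 d = 48.32 h.

τ ≈ 48.3 h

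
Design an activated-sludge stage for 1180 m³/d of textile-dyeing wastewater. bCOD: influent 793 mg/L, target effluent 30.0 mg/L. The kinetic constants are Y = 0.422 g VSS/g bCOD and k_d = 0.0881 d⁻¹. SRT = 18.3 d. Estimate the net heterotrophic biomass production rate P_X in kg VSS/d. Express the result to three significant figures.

Correct the yield for decay: Y_obs = Y/(1 + k_d θ_c) = 0.422 / (1 + 0.0881 × 18.3) = 0.422 / 2.612 = 0.1615.
Substrate removed = Q·(S₀ − S) = 1180 m³/d × (793 − 30.0) g/m³ = 9×10^5 g/d = 900.3 kg/d.
Net biomass production P_X = Y_obs × Q·(S₀ − S) = 0.1615 × 900.3 = 145.4 kg VSS/d.

P_X ≈ 145 kg VSS/d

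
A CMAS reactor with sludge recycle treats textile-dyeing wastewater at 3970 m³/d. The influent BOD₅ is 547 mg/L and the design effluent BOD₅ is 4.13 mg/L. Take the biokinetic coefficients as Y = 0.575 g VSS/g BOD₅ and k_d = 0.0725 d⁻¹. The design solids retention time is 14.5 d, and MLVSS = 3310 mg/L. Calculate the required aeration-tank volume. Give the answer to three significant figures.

V ≈ 2650 m³

Steady-state biomass mass balance: V·X·(1 + k_d·θ_c) = Y·Q·(S₀ − S)·θ_c, so V = 0.575 × 3970 × (547 − 4.13) × 14.5 / [3310 × (1 + 0.0725 × 14.5)] = 1.8×10^7 / 6790 = 2647 m³.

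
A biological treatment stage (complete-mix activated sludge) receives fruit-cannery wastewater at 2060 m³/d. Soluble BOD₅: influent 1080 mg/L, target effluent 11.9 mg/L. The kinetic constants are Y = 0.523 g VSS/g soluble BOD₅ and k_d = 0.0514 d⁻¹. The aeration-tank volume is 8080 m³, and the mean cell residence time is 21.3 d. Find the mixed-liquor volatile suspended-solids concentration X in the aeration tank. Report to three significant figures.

X = Y·Q·ΔS·θ_c / [V·(1 + k_d θ_c)] = 0.523 × 2060 × (1080 − 11.9) × 21.3 / [8080 × (1 + 0.0514 × 21.3)] = 1448 mg/L.

X ≈ 1450 mg/L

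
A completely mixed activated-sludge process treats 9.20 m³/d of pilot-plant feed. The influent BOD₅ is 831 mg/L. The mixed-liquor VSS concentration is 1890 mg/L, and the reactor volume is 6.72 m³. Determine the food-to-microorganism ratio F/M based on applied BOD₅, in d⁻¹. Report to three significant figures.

F/M ≈ 0.602 d⁻¹

Food-to-microorganism ratio F/M = Q S₀ / (V X) = 9.20 × 831 / (6.720 × 1890) = 0.6019 d⁻¹.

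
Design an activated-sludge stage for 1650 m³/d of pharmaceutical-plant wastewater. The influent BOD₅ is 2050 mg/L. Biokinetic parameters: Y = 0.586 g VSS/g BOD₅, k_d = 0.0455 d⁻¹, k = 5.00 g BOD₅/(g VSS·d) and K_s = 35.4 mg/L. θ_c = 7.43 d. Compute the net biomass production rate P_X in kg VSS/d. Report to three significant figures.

P_X ≈ 1480 kg VSS/d

For a completely mixed reactor with recycle the Lawrence–McCarty relation gives S = K_s·(1 + k_d·θ_c) / [θ_c·(Y·k − k_d) − 1] = 35.4 × (1 + 0.0455 × 7.43) / [7.43 × (0.586 × 5.00 − 0.0455) − 1] = 47.37 / 20.43 = 2.318 mg/L.
Observed yield with endogenous decay: Y_obs = Y / (1 + k_d·θ_c) = 0.586 / (1 + 0.0455 × 7.43) = 0.586 / 1.338 = 0.4379 g VSS/g BOD₅.
Substrate removed = Q·(S₀ − S) = 1650 m³/d × (2050 − 2.32) g/m³ = 3.38×10^6 g/d = 3379 kg/d.
So the net sludge growth is P_X = 0.4379 × 3379 = 1480 kg VSS/d.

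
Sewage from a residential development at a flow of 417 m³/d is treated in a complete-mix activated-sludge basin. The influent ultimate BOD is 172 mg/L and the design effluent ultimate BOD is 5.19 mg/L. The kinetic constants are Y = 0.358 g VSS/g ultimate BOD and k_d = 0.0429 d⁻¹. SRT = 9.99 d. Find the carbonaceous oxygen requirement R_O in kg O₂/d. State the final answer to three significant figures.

R_O ≈ 44.8 kg O₂/d

Y_obs = Y / (1 + k_d θ_c) = 0.358 / (1 + 0.0429 × 9.99) = 0.358 / 1.429 = 0.2506.
ΔS = 172 − 5.19 = 166.8 mg/L, so the substrate removal rate is 417 × 166.8/1000 = 69.56 kg ultimate BOD/d.
P_X = Y_obs·Q·(S₀ − S) = 0.2506 × 69.56 = 17.43 kg VSS/d.
Carbonaceous O₂ demand = substrate oxidised − cell-mass equivalent = 69.56 − 1.42 × 17.43 = 44.81 kg O₂/d.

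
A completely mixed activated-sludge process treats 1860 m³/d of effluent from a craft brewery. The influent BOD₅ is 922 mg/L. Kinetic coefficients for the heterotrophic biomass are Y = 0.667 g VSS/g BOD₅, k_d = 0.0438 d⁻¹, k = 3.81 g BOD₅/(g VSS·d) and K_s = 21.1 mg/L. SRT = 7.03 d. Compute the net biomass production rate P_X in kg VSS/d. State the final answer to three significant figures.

P_X ≈ 873 kg VSS/d

Effluent substrate depends only on kinetics and SRT: S = K_s(1 + k_d θ_c) / [θ_c(Yk − k_d) − 1] = 21.1 × (1 + 0.0438 × 7.03) / [7.03 × (0.667 × 3.81 − 0.0438) − 1] = 27.60 / 16.56 = 1.667 mg/L.
The observed yield is Y_obs = Y/(1 + k_d·θ_c) = 0.667 / (1 + 0.0438 × 7.03) = 0.667 / 1.308 = 0.5100 g VSS per g BOD₅ removed.
Mass of BOD₅ removed per day: Q(S₀ − S) = 1860 × 920.3 g/m³ = 1712 kg/d.
P_X = Y_obs · Q(S₀ − S) = 0.5100 × 1712 = 873.0 kg VSS/d.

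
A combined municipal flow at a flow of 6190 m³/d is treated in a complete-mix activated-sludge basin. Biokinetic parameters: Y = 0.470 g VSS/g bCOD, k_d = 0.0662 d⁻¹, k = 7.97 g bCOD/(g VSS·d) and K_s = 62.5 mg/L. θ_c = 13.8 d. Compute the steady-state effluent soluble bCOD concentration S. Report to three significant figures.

Effluent substrate depends only on kinetics and SRT: S = K_s(1 + k_d θ_c) / [θ_c(Yk − k_d) − 1] = 62.5 × (1 + 0.0662 × 13.8) / [13.8 × (0.470 × 7.97 − 0.0662) − 1] = 119.6 / 49.78 = 2.403 mg/L.

S ≈ 2.40 mg/L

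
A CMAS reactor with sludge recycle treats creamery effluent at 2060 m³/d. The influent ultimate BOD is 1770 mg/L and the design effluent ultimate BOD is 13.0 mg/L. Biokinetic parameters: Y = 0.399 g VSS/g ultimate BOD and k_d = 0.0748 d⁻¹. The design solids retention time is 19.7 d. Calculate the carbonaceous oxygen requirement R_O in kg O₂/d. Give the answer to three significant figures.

R_O ≈ 2790 kg O₂/d

Correct the yield for decay: Y_obs = Y/(1 + k_d θ_c) = 0.399 / (1 + 0.0748 × 19.7) = 0.399 / 2.474 = 0.1613.
Mass of ultimate BOD removed per day: Q(S₀ − S) = 2060 × 1757 g/m³ = 3619 kg/d.
P_X = Y_obs·Q·(S₀ − S) = 0.1613 × 3619 = 583.8 kg VSS/d.
Carbonaceous O₂ demand = substrate oxidised − cell-mass equivalent = 3619 − 1.42 × 583.8 = 2790 kg O₂/d.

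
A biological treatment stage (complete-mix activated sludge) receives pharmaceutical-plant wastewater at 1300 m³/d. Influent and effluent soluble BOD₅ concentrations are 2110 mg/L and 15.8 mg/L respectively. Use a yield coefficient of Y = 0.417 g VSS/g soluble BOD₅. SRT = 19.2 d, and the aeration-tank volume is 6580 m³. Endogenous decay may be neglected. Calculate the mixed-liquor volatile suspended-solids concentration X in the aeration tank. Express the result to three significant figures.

X ≈ 3310 mg/L

Without decay, X = Y Q (S₀−S) θ_c / V = 0.417 × 1300 × (2110 − 15.8) × 19.2 / 6580 = 3313 mg/L.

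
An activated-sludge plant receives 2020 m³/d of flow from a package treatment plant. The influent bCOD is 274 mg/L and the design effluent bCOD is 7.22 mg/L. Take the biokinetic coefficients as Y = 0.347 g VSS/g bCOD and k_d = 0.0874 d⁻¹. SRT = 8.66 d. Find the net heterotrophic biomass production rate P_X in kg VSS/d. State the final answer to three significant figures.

Y_obs = Y / (1 + k_d θ_c) = 0.347 / (1 + 0.0874 × 8.66) = 0.347 / 1.757 = 0.1975.
ΔS = 274 − 7.22 = 266.8 mg/L, so the substrate removal rate is 2020 × 266.8/1000 = 538.9 kg bCOD/d.
Net biomass production P_X = Y_obs × Q·(S₀ − S) = 0.1975 × 538.9 = 106.4 kg VSS/d.

P_X ≈ 106 kg VSS/d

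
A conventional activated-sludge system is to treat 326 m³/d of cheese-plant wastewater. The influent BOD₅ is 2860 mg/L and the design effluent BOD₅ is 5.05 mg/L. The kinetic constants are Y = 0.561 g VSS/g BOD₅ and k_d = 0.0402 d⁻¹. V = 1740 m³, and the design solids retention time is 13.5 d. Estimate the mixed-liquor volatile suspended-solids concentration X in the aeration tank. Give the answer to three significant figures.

From V·X·(1 + k_d·θ_c) = Y·Q·(S₀ − S)·θ_c: X = 0.561 × 326 × (2860 − 5.05) × 13.5 / [1740 × (1 + 0.0402 × 13.5)] = 2626 mg/L.

X ≈ 2630 mg/L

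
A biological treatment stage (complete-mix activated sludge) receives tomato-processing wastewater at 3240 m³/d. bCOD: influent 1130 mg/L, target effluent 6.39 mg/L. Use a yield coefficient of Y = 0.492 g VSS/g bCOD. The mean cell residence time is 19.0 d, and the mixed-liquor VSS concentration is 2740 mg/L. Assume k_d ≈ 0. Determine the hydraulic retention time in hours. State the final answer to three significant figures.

τ ≈ 92.0 h

V·X = Y·Q·ΔS·θ_c gives V = 0.492 × 3240 × (1130 − 6.39) × 19.0 / 2740 = 12420 m³.
Hydraulic retention time τ = V/Q = 12420 / 3240 = 3.833 d = 92.00 h.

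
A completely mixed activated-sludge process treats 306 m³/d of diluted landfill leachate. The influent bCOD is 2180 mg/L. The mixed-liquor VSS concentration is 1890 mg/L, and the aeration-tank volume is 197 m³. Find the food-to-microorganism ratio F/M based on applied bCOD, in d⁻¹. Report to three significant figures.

F/M ≈ 1.79 d⁻¹

F/M = applied load / biomass = Q·S₀/(V·X) = 306 × 2180 / (197.0 × 1890) = 1.792 d⁻¹.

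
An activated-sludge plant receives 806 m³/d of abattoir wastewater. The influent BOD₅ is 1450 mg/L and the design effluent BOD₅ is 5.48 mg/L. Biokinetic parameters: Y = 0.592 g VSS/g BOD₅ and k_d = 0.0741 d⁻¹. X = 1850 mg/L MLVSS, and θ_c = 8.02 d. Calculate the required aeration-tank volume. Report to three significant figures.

V ≈ 1870 m³

Steady-state biomass mass balance: V·X·(1 + k_d·θ_c) = Y·Q·(S₀ − S)·θ_c, so V = 0.592 × 806 × (1450 − 5.48) × 8.02 / [1850 × (1 + 0.0741 × 8.02)] = 5.53×10^6 / 2949 = 1874 m³.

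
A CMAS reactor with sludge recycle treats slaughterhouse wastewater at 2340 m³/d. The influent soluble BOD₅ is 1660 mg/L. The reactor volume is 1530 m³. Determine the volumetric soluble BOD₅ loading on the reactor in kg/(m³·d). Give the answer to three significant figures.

L_v ≈ 2.54 kg soluble BOD₅/(m³·d)

Applied soluble BOD₅ load per unit volume = Q·S₀/V = (2340 × 1660/1000)/1530 = 2.539 kg soluble BOD₅·m⁻³·d⁻¹.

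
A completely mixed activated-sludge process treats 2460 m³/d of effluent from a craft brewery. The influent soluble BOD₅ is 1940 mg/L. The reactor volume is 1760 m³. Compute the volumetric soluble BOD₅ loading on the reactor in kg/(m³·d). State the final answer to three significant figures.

L_v = Q S₀ / V = 2460 × 1940 × 10⁻³ / 1760 = 2.712 kg/(m³·d).

L_v ≈ 2.71 kg soluble BOD₅/(m³·d)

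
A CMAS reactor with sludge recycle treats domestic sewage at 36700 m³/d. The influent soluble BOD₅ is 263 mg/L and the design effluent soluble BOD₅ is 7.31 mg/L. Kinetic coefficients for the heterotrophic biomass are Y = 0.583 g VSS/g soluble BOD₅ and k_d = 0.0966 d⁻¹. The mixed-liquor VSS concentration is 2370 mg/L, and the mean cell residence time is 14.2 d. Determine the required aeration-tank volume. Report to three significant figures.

From the SRT design equation V = Y Q (S₀−S) θ_c / [X (1 + k_d θ_c)] = 0.583 × 36700 × (263 − 7.31) × 14.2 / [2370 × (1 + 0.0966 × 14.2)] = 7.77×10^7 / 5621 = 13821 m³.

V ≈ 13800 m³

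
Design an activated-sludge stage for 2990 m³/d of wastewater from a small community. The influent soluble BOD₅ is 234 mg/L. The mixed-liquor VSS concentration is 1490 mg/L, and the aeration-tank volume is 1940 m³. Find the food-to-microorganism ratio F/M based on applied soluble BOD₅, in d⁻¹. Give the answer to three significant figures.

F/M = Q·S₀ / (V·X) = 2990 × 234 / (1940 × 1490) = 0.2420 g soluble BOD₅·(g VSS·d)⁻¹.

F/M ≈ 0.242 d⁻¹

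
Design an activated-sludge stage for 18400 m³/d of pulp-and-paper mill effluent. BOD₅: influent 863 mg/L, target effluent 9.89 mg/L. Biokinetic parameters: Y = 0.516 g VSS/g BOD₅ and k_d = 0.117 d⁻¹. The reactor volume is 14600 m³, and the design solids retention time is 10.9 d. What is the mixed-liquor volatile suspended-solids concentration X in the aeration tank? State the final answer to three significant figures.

X = Y·Q·ΔS·θ_c / [V·(1 + k_d θ_c)] = 0.516 × 18400 × (863 − 9.89) × 10.9 / [14600 × (1 + 0.117 × 10.9)] = 2658 mg/L.

X ≈ 2660 mg/L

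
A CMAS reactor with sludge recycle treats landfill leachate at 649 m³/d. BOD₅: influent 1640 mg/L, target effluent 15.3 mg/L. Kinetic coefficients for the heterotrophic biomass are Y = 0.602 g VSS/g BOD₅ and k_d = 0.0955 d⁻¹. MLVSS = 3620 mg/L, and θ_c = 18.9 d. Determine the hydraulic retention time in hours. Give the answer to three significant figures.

From the SRT design equation V = Y Q (S₀−S) θ_c / [X (1 + k_d θ_c)] = 0.602 × 649 × (1640 − 15.3) × 18.9 / [3620 × (1 + 0.0955 × 18.9)] = 1.2×10^7 / 10154 = 1182 m³.
Hydraulic retention time τ = V/Q = 1182 / 649 = 1.821 d = 43.69 h.

τ ≈ 43.7 h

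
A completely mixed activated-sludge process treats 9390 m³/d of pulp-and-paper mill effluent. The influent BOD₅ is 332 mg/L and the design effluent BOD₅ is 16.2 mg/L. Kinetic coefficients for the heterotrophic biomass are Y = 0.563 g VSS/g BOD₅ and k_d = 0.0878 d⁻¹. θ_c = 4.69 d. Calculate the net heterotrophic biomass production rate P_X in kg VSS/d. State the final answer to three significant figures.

P_X ≈ 1180 kg VSS/d

Y_obs = Y / (1 + k_d θ_c) = 0.563 / (1 + 0.0878 × 4.69) = 0.563 / 1.412 = 0.3988.
Mass of BOD₅ removed per day: Q(S₀ − S) = 9390 × 315.8 g/m³ = 2965 kg/d.
So the net sludge growth is P_X = 0.3988 × 2965 = 1183 kg VSS/d.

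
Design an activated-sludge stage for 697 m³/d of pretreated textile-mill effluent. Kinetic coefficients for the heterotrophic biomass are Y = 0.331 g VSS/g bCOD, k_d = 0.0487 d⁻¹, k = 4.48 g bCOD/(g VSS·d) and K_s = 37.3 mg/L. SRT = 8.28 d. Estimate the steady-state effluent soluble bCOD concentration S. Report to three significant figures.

From the Monod/SRT balance for a CMAS, S = K_s·(1+k_d θ_c)/[θ_c·(Y k − k_d) − 1] = 37.3 × (1 + 0.0487 × 8.28) / [8.28 × (0.331 × 4.48 − 0.0487) − 1] = 52.34 / 10.88 = 4.813 mg/L.

S ≈ 4.81 mg/L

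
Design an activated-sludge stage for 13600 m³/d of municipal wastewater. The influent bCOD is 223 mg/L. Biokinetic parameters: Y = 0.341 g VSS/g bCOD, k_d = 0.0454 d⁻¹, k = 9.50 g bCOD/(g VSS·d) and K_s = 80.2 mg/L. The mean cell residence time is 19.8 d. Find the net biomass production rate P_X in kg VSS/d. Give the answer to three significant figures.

From the Monod/SRT balance for a CMAS, S = K_s·(1+k_d θ_c)/[θ_c·(Y k − k_d) − 1] = 80.2 × (1 + 0.0454 × 19.8) / [19.8 × (0.341 × 9.50 − 0.0454) − 1] = 152.3 / 62.24 = 2.447 mg/L.
Correct the yield for decay: Y_obs = Y/(1 + k_d θ_c) = 0.341 / (1 + 0.0454 × 19.8) = 0.341 / 1.899 = 0.1796.
Q·(S₀ − S) = 13600 × (223 − 2.45) × 10⁻³ = 2999 kg/d removed.
Net biomass production P_X = Y_obs × Q·(S₀ − S) = 0.1796 × 2999 = 538.6 kg VSS/d.

P_X ≈ 539 kg VSS/d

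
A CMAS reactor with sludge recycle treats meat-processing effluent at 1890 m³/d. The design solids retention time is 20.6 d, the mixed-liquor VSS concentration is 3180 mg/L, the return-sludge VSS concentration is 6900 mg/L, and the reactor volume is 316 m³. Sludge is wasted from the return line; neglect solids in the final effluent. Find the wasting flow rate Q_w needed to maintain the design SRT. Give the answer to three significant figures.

Q_w ≈ 7.07 m³/d

Wasting from the return line (neglecting effluent solids): Q_w = V·X / (θ_c·X_r) = 316.0 × 3180 / (20.6 × 6900) = 7.070 m³/d.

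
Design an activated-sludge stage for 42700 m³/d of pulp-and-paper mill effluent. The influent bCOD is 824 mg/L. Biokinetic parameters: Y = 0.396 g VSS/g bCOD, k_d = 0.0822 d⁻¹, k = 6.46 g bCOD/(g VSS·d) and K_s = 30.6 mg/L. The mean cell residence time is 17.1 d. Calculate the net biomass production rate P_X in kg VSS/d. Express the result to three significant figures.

Effluent substrate depends only on kinetics and SRT: S = K_s(1 + k_d θ_c) / [θ_c(Yk − k_d) − 1] = 30.6 × (1 + 0.0822 × 17.1) / [17.1 × (0.396 × 6.46 − 0.0822) − 1] = 73.61 / 41.34 = 1.781 mg/L.
Correct the yield for decay: Y_obs = Y/(1 + k_d θ_c) = 0.396 / (1 + 0.0822 × 17.1) = 0.396 / 2.406 = 0.1646.
Substrate removed = Q·(S₀ − S) = 42700 m³/d × (824 − 1.78) g/m³ = 3.51×10^7 g/d = 35109 kg/d.
So the net sludge growth is P_X = 0.1646 × 35109 = 5779 kg VSS/d.

P_X ≈ 5780 kg VSS/d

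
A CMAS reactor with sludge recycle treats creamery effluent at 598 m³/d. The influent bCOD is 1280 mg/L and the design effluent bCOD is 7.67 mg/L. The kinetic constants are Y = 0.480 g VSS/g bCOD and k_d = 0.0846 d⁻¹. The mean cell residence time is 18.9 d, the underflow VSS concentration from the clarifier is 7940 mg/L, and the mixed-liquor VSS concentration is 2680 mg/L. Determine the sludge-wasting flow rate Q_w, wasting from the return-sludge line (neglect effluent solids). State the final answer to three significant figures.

Rearranging the biomass balance for a CMAS with decay, V = Y·Q·ΔS·θ_c / [X·(1+k_d θ_c)] = 0.480 × 598 × (1280 − 7.67) × 18.9 / [2680 × (1 + 0.0846 × 18.9)] = 6.9×10^6 / 6965 = 991.0 m³.
θ_c = V·X/(Q_w·X_r) when wasting from the recycle, so Q_w = V·X/(θ_c·X_r) = 991.0 × 2680 / (18.9 × 7940) = 17.70 m³/d.

Q_w ≈ 17.7 m³/d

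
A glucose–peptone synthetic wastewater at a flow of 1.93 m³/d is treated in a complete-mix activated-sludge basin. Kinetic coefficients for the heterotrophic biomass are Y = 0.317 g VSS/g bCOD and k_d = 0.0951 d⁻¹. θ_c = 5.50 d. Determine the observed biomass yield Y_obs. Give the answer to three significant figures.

Observed yield with endogenous decay: Y_obs = Y / (1 + k_d·θ_c) = 0.317 / (1 + 0.0951 × 5.50) = 0.317 / 1.523 = 0.2081 g VSS/g bCOD.

Y_obs ≈ 0.208 g VSS/g bCOD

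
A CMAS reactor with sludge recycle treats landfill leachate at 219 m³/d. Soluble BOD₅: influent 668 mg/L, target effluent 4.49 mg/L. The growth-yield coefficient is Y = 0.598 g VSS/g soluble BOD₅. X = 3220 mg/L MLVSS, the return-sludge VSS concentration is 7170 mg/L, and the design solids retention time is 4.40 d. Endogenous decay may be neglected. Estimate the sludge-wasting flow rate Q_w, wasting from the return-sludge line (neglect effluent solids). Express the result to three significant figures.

V·X = Y·Q·ΔS·θ_c gives V = 0.598 × 219 × (668 − 4.49) × 4.40 / 3220 = 118.7 m³.
θ_c = V·X/(Q_w·X_r) when wasting from the recycle, so Q_w = V·X/(θ_c·X_r) = 118.7 × 3220 / (4.40 × 7170) = 12.12 m³/d.

Q_w ≈ 12.1 m³/d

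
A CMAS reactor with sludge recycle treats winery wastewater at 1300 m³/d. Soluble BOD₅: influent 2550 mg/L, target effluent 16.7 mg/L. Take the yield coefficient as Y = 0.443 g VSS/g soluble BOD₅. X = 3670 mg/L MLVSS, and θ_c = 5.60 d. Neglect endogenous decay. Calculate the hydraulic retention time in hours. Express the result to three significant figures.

τ ≈ 41.1 h

Biomass mass balance (decay neglected): V·X = Y·Q·(S₀ − S)·θ_c, so V = 0.443 × 1300 × (2550 − 16.7) × 5.60 / 3670 = 2226 m³.
τ = V/Q = 2226/1300 = 1.712 d, or 41.10 h.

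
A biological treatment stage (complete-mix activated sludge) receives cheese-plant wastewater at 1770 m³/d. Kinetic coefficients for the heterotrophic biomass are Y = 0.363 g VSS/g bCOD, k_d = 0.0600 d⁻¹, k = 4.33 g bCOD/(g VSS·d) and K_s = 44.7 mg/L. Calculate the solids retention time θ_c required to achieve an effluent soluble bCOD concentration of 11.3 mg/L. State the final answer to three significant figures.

From 1/θ_c = Y·k·S/(K_s + S) − k_d: Y·k·S/(K_s+S) = 0.363 × 4.33 × 11.3 / (44.7 + 11.3) = 0.3172 d⁻¹.
1/θ_c = 0.3172 − 0.0600 = 0.2572 d⁻¹, so θ_c = 3.889 d.

θ_c ≈ 3.89 d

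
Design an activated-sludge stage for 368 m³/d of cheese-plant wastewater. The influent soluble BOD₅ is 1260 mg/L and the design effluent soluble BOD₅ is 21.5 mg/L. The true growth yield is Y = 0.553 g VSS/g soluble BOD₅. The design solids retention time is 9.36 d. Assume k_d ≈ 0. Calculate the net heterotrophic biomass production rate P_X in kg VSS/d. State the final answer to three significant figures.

Since k_d ≈ 0, Y_obs = Y = 0.553 g VSS/g soluble BOD₅.
Substrate removed = Q·(S₀ − S) = 368 m³/d × (1260 − 21.5) g/m³ = 4.56×10^5 g/d = 455.8 kg/d.
So the net sludge growth is P_X = 0.5530 × 455.8 = 252.0 kg VSS/d.

P_X ≈ 252 kg VSS/d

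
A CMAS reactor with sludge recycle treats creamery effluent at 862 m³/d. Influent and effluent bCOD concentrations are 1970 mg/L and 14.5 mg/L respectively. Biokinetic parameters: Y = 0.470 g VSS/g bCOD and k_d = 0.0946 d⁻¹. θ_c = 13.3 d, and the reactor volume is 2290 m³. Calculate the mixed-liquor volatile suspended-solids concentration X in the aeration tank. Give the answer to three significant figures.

X ≈ 2040 mg/L

From V·X·(1 + k_d·θ_c) = Y·Q·(S₀ − S)·θ_c: X = 0.470 × 862 × (1970 − 14.5) × 13.3 / [2290 × (1 + 0.0946 × 13.3)] = 2038 mg/L.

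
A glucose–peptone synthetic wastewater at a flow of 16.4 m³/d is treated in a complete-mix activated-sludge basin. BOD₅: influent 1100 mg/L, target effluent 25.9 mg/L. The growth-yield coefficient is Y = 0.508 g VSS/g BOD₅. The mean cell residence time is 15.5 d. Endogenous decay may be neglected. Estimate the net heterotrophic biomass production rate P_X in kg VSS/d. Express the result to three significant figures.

Since k_d ≈ 0, Y_obs = Y = 0.508 g VSS/g BOD₅.
Q·(S₀ − S) = 16.4 × (1100 − 25.9) × 10⁻³ = 17.62 kg/d removed.
So the net sludge growth is P_X = 0.5080 × 17.62 = 8.949 kg VSS/d.

P_X ≈ 8.95 kg VSS/d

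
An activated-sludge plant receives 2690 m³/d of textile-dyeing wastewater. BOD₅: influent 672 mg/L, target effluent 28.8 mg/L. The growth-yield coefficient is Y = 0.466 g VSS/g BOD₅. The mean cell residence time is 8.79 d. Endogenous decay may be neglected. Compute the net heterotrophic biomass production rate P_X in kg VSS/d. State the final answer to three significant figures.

With endogenous decay neglected, the observed yield equals the true yield: Y_obs = Y = 0.466 g VSS/g BOD₅.
Mass of BOD₅ removed per day: Q(S₀ − S) = 2690 × 643.2 g/m³ = 1730 kg/d.
So the net sludge growth is P_X = 0.4660 × 1730 = 806.3 kg VSS/d.

P_X ≈ 806 kg VSS/d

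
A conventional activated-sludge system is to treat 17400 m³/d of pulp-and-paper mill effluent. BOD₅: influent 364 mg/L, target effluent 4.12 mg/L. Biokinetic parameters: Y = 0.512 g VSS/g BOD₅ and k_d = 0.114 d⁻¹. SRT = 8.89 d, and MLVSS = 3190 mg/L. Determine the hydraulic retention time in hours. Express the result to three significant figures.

Steady-state biomass mass balance: V·X·(1 + k_d·θ_c) = Y·Q·(S₀ − S)·θ_c, so V = 0.512 × 17400 × (364 − 4.12) × 8.89 / [3190 × (1 + 0.114 × 8.89)] = 2.85×10^7 / 6423 = 4438 m³.
Hydraulic retention time τ = V/Q = 4438 / 17400 = 0.2550 d = 6.121 h.

τ ≈ 6.12 h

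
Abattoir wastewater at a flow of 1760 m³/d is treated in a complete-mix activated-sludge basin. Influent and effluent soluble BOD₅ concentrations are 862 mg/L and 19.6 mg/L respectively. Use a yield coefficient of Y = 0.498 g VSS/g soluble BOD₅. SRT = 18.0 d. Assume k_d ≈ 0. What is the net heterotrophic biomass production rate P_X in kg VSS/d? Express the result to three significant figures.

P_X ≈ 738 kg VSS/d

No decay correction is needed, so Y_obs = Y = 0.498.
ΔS = 862 − 19.6 = 842.4 mg/L, so the substrate removal rate is 1760 × 842.4/1000 = 1483 kg soluble BOD₅/d.
P_X = Y_obs · Q(S₀ − S) = 0.4980 × 1483 = 738.3 kg VSS/d.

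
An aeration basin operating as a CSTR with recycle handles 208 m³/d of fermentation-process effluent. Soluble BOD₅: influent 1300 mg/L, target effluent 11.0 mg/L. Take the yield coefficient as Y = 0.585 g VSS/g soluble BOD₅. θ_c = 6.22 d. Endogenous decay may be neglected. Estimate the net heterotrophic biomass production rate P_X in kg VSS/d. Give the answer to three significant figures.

P_X ≈ 157 kg VSS/d

With endogenous decay neglected, the observed yield equals the true yield: Y_obs = Y = 0.585 g VSS/g soluble BOD₅.
Substrate removed = Q·(S₀ − S) = 208 m³/d × (1300 − 11.0) g/m³ = 2.68×10^5 g/d = 268.1 kg/d.
P_X = Y_obs · Q(S₀ − S) = 0.5850 × 268.1 = 156.8 kg VSS/d.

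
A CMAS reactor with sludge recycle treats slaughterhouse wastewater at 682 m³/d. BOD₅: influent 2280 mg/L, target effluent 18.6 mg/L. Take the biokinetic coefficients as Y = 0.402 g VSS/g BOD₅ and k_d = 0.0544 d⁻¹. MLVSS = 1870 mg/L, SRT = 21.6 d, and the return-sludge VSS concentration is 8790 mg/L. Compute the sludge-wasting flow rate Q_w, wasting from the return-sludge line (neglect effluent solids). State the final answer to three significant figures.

Rearranging the biomass balance for a CMAS with decay, V = Y·Q·ΔS·θ_c / [X·(1+k_d θ_c)] = 0.402 × 682 × (2280 − 18.6) × 21.6 / [1870 × (1 + 0.0544 × 21.6)] = 1.34×10^7 / 4067 = 3293 m³.
θ_c = V·X/(Q_w·X_r) when wasting from the recycle, so Q_w = V·X/(θ_c·X_r) = 3293 × 1870 / (21.6 × 8790) = 32.43 m³/d.

Q_w ≈ 32.4 m³/d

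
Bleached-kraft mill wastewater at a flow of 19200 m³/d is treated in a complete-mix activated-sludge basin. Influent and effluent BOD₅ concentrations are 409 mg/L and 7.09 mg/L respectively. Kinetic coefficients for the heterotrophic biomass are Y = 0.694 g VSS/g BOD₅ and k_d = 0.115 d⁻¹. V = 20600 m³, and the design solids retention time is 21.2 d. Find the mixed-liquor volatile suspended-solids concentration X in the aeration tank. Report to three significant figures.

X ≈ 1600 mg/L

From V·X·(1 + k_d·θ_c) = Y·Q·(S₀ − S)·θ_c: X = 0.694 × 19200 × (409 − 7.09) × 21.2 / [20600 × (1 + 0.115 × 21.2)] = 1603 mg/L.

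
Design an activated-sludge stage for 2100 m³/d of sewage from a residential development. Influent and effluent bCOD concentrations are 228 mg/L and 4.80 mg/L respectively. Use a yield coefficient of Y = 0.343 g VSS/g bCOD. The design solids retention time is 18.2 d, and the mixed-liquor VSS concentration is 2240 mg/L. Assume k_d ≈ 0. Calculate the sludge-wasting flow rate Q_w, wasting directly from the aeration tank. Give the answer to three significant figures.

V·X = Y·Q·ΔS·θ_c gives V = 0.343 × 2100 × (228 − 4.80) × 18.2 / 2240 = 1306 m³.
Wasting from the aeration tank: Q_w = V / θ_c = 1306 / 18.2 = 71.77 m³/d.

Q_w ≈ 71.8 m³/d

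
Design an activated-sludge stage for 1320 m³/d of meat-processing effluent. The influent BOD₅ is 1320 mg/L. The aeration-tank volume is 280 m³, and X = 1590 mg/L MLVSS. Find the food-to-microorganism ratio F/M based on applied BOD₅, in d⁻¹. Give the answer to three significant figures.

F/M = Q·S₀ / (V·X) = 1320 × 1320 / (280.0 × 1590) = 3.914 g BOD₅·(g VSS·d)⁻¹.

F/M ≈ 3.91 d⁻¹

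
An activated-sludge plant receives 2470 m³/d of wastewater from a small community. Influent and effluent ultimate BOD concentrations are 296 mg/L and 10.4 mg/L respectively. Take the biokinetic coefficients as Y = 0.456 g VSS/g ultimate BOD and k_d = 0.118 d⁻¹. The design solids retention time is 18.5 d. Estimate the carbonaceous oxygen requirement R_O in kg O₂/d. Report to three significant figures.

R_O ≈ 562 kg O₂/d

Correct the yield for decay: Y_obs = Y/(1 + k_d θ_c) = 0.456 / (1 + 0.118 × 18.5) = 0.456 / 3.183 = 0.1433.
ΔS = 296 − 10.4 = 285.6 mg/L, so the substrate removal rate is 2470 × 285.6/1000 = 705.4 kg ultimate BOD/d.
Biomass synthesised: P_X = Y_obs × 705.4 = 101.1 kg VSS/d.
R_O = Q·ΔS − 1.42 P_X = 705.4 − 143.5 = 561.9 kg O₂/d.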